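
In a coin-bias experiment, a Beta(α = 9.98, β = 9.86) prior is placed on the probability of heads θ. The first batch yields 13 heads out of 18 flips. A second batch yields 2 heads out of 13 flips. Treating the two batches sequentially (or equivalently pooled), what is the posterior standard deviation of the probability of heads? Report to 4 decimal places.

The Beta prior is conjugate to a Binomial/Bernoulli likelihood; the update adds successes to α and failures to β.
After batch 1: Beta(9.98+13, 9.86+5) = Beta(22.98, 14.86).
After batch 2: Beta(22.98+2, 14.86+11) = Beta(24.98, 25.86).
Var = αβ/((α+β)²(α+β+1)) = 24.98·25.86/(50.84²·51.84) = 0.00482109; SD = √0.00482109 = 0.0694.

0.0694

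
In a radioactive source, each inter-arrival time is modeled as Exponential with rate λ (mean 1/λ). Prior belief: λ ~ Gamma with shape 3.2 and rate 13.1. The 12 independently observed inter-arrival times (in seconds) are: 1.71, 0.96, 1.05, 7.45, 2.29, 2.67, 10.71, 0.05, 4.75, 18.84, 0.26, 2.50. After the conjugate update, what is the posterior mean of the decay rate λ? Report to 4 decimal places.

With a Gamma(shape α, rate β) prior on the exponential rate λ, the posterior after n observations with total T = Σxᵢ is Gamma(α+n, β+T).
Sum of observations T = 53.24 seconds; n = 12.
Posterior: Gamma(3.2+12, 13.1+53.24) = Gamma(15.2, 66.34).
Posterior mean of λ = α/β = 15.2/66.34 = 0.2291.

0.2291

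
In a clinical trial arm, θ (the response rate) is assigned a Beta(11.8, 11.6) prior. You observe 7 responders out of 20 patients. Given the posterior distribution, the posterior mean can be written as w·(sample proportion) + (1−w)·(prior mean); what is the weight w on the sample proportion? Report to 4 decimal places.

The Beta prior is conjugate to a Binomial/Bernoulli likelihood; the update adds successes to α and failures to β.
Posterior mean = (α₀+k)/(α₀+β₀+n) = [n/(α₀+β₀+n)]·(k/n) + [(α₀+β₀)/(α₀+β₀+n)]·α₀/(α₀+β₀), so only n and the prior enter the weight.
The weight on the data is w = n/(α₀+β₀+n) = 20/(11.8+11.6+20) = 20/43.4 = 0.4608.

0.4608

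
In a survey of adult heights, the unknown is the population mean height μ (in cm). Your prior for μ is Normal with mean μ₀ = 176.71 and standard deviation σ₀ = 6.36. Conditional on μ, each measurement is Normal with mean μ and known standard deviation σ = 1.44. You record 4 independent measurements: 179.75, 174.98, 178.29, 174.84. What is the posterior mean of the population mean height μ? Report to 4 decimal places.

176.9618

For Normal data with known variance σ², a Normal(μ₀, σ₀²) prior on μ is conjugate. Posterior precision = 1/σ₀² + n/σ²; posterior mean is the precision-weighted average of μ₀ and x̄.
Σxᵢ = 179.75 + 174.98 + 178.29 + 174.84 = 707.86, so n·x̄ = 707.86.
σ₀² = 6.36² = 40.4496, σ² = 1.44² = 2.0736; σ² + n·σ₀² = 2.0736 + 4·40.4496 = 163.872.
Posterior mean = (μ₀/σ₀² + n·x̄/σ²)/(1/σ₀² + n/σ²) = (σ²·μ₀ + σ₀²·n·x̄)/(σ² + n·σ₀²) = (2.0736·176.71 + 40.4496·707.86)/163.872 = 28999.079712/163.872 = 176.9618.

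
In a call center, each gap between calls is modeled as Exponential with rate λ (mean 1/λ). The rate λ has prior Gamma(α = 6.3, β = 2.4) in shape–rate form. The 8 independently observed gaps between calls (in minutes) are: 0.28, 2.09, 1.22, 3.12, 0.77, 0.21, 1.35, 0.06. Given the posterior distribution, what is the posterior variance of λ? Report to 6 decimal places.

With a Gamma(shape α, rate β) prior on the exponential rate λ, the posterior after n observations with total T = Σxᵢ is Gamma(α+n, β+T).
Sum of observations T = 9.10 minutes; n = 8.
Posterior: Gamma(6.3+8, 2.4+9.10) = Gamma(14.3, 11.50).
Var = α/β² = 0.108129.

0.108129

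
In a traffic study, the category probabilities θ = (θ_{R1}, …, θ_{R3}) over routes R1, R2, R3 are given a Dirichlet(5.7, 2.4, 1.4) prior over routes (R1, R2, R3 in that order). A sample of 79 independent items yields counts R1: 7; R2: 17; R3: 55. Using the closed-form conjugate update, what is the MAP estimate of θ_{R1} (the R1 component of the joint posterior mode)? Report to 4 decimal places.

0.1368

The Dirichlet prior is conjugate to the Multinomial likelihood: each posterior αⱼ = prior αⱼ + observed count nⱼ.
Posterior concentration: (12.7, 19.4, 56.4), total = 88.5.
Joint mode component: (α_{R1}−1)/(Σα−K) = 11.7/85.5 = 0.1368.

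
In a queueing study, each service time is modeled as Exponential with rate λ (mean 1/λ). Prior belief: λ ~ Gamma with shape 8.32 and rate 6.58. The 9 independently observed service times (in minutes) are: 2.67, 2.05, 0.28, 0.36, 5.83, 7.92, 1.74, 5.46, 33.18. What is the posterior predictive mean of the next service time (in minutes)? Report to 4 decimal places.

With a Gamma(shape α, rate β) prior on the exponential rate λ, the posterior after n observations with total T = Σxᵢ is Gamma(α+n, β+T).
Sum of observations T = 59.49 minutes; n = 9.
Posterior: Gamma(8.32+9, 6.58+59.49) = Gamma(17.32, 66.07).
The predictive distribution for the next observation is Lomax; its mean is β/(α−1) = 66.07/16.32 = 4.0484.

4.0484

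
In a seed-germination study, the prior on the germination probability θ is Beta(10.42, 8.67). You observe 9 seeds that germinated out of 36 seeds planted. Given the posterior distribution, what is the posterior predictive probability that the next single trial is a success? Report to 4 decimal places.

The Beta prior is conjugate to a Binomial/Bernoulli likelihood; the update adds successes to α and failures to β.
Posterior: Beta(α+k, β+n−k) = Beta(10.42+9, 8.67+27) = Beta(19.42, 35.67).
For a single future Bernoulli trial, P(success | data) = α/(α+β) = 0.3525.

0.3525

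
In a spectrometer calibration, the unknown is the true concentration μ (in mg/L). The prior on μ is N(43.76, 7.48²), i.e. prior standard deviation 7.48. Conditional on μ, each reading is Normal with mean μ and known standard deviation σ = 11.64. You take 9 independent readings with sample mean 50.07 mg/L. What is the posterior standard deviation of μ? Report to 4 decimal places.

3.4442

For Normal data with known variance σ², a Normal(μ₀, σ₀²) prior on μ is conjugate. Posterior precision = 1/σ₀² + n/σ²; posterior mean is the precision-weighted average of μ₀ and x̄.
σ₀² = 7.48² = 55.9504, σ² = 11.64² = 135.4896; σ² + n·σ₀² = 135.4896 + 9·55.9504 = 639.0432.
Posterior precision = 1/σ₀² + n/σ² = 1/55.9504 + 9/135.4896 = (σ² + n·σ₀²)/(σ₀²σ²) = 639.0432/(55.9504·135.4896); posterior variance σₙ² = σ₀²σ²/(σ² + n·σ₀²) = 55.9504·135.4896/639.0432 = 11.862574.
Posterior SD = √σₙ² = √(55.9504·135.4896/639.0432) = 3.4442.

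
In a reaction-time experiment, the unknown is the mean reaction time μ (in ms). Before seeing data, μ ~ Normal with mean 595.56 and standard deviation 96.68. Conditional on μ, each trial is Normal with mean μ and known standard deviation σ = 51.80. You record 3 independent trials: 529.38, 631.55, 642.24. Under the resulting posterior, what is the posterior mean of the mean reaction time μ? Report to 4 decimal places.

For Normal data with known variance σ², a Normal(μ₀, σ₀²) prior on μ is conjugate. Posterior precision = 1/σ₀² + n/σ²; posterior mean is the precision-weighted average of μ₀ and x̄.
Σxᵢ = 529.38 + 631.55 + 642.24 = 1803.17, so n·x̄ = 1803.17.
σ₀² = 96.68² = 9347.0224, σ² = 51.80² = 2683.24; σ² + n·σ₀² = 2683.24 + 3·9347.0224 = 30724.3072.
Posterior mean = (μ₀/σ₀² + n·x̄/σ²)/(1/σ₀² + n/σ²) = (σ²·μ₀ + σ₀²·n·x̄)/(σ² + n·σ₀²) = (2683.24·595.56 + 9347.0224·1803.17)/30724.3072 = 18452300.795408/30724.3072 = 600.5766.

600.5766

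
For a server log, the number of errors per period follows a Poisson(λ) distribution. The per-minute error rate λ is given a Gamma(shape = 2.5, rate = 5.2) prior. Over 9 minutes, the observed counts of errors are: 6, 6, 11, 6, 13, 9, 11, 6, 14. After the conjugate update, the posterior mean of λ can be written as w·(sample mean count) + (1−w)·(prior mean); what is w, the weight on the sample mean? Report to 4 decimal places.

0.6338

With a Gamma(shape α, rate β) prior, the Poisson likelihood is conjugate: the posterior is Gamma(α + ΣXᵢ, β + n).
Posterior mean = (α₀+S)/(β₀+n) = [n/(β₀+n)]·(S/n) + [β₀/(β₀+n)]·(α₀/β₀), so only n and β₀ enter the weight.
Weight on data w = n/(β₀+n) = 9/(5.2+9) = 9/14.2 = 0.6338.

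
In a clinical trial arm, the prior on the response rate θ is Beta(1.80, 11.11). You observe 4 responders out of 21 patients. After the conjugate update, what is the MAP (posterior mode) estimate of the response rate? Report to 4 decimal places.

The Beta prior is conjugate to a Binomial/Bernoulli likelihood; the update adds successes to α and failures to β.
Posterior: Beta(α+k, β+n−k) = Beta(1.80+4, 11.11+17) = Beta(5.80, 28.11).
Mode of Beta(a,b) for a,b>1 is (a−1)/(a+b−2) = 4.80/31.91 = 0.1504.

0.1504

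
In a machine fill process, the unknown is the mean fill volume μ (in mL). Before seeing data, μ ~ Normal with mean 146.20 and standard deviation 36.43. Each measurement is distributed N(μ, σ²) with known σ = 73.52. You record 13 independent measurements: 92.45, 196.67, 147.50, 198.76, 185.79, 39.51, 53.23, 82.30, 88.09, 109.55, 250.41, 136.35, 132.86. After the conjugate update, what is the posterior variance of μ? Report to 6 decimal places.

316.596673

For Normal data with known variance σ², a Normal(μ₀, σ₀²) prior on μ is conjugate. Posterior precision = 1/σ₀² + n/σ²; posterior mean is the precision-weighted average of μ₀ and x̄.
σ₀² = 36.43² = 1327.1449, σ² = 73.52² = 5405.1904; σ² + n·σ₀² = 5405.1904 + 13·1327.1449 = 22658.0741.
Posterior precision = 1/σ₀² + n/σ² = 1/1327.1449 + 13/5405.1904 = (σ² + n·σ₀²)/(σ₀²σ²) = 22658.0741/(1327.1449·5405.1904); posterior variance σₙ² = σ₀²σ²/(σ² + n·σ₀²) = 1327.1449·5405.1904/22658.0741 = 316.596673.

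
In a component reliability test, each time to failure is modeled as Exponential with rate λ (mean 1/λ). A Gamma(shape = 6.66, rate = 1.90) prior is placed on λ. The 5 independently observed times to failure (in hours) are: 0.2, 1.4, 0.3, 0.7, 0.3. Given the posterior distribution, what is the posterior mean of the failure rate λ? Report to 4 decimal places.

With a Gamma(shape α, rate β) prior on the exponential rate λ, the posterior after n observations with total T = Σxᵢ is Gamma(α+n, β+T).
Sum of observations T = 2.9 hours; n = 5.
Posterior: Gamma(6.66+5, 1.90+2.9) = Gamma(11.66, 4.80).
Posterior mean of λ = α/β = 11.66/4.80 = 2.4292.

2.4292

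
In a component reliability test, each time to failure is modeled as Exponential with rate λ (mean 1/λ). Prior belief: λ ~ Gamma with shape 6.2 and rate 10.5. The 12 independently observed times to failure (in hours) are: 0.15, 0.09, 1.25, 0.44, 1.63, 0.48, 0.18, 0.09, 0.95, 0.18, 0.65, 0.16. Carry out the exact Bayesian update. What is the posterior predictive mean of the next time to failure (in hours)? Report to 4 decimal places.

With a Gamma(shape α, rate β) prior on the exponential rate λ, the posterior after n observations with total T = Σxᵢ is Gamma(α+n, β+T).
Sum of observations T = 6.25 hours; n = 12.
Posterior: Gamma(6.2+12, 10.5+6.25) = Gamma(18.2, 16.75).
The predictive distribution for the next observation is Lomax; its mean is β/(α−1) = 16.75/17.2 = 0.9738.

0.9738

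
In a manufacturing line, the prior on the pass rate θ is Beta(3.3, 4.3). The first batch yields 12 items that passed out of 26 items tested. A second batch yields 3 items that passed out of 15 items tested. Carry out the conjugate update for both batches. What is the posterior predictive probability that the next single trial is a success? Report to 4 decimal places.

0.3765

The Beta prior is conjugate to a Binomial/Bernoulli likelihood; the update adds successes to α and failures to β.
After batch 1: Beta(3.3+12, 4.3+14) = Beta(15.3, 18.3).
After batch 2: Beta(15.3+3, 18.3+12) = Beta(18.3, 30.3).
For a single future Bernoulli trial, P(success | data) = α/(α+β) = 0.3765.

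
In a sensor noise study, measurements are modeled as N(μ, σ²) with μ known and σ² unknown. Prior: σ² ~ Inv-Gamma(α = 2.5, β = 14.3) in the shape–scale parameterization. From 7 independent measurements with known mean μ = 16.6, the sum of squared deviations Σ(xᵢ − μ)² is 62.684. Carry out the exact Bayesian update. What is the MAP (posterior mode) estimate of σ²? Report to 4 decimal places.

6.5203

With known mean μ and an Inverse-Gamma(α, β) prior on σ², the Normal likelihood is conjugate: posterior is Inv-Gamma(α + n/2, β + Σ(xᵢ−μ)²/2).
Posterior: Inv-Gamma(2.5 + 7/2, 14.3 + 62.684/2) = Inv-Gamma(6.00, 45.6420).
Mode = β/(α+1) = 45.6420/7.00 = 6.5203.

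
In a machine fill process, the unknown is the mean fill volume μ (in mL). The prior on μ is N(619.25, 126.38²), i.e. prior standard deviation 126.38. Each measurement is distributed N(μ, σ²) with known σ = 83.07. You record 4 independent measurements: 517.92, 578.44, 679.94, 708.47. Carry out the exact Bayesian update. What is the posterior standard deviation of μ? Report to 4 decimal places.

39.4586

For Normal data with known variance σ², a Normal(μ₀, σ₀²) prior on μ is conjugate. Posterior precision = 1/σ₀² + n/σ²; posterior mean is the precision-weighted average of μ₀ and x̄.
σ₀² = 126.38² = 15971.9044, σ² = 83.07² = 6900.6249; σ² + n·σ₀² = 6900.6249 + 4·15971.9044 = 70788.2425.
Posterior precision = 1/σ₀² + n/σ² = 1/15971.9044 + 4/6900.6249 = (σ² + n·σ₀²)/(σ₀²σ²) = 70788.2425/(15971.9044·6900.6249); posterior variance σₙ² = σ₀²σ²/(σ² + n·σ₀²) = 15971.9044·6900.6249/70788.2425 = 1556.983438.
Posterior SD = √σₙ² = √(15971.9044·6900.6249/70788.2425) = 39.4586.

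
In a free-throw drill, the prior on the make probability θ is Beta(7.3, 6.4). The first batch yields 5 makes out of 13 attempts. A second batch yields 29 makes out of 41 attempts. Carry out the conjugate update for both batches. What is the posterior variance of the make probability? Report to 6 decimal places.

The Beta prior is conjugate to a Binomial/Bernoulli likelihood; the update adds successes to α and failures to β.
After batch 1: Beta(7.3+5, 6.4+8) = Beta(12.3, 14.4).
After batch 2: Beta(12.3+29, 14.4+12) = Beta(41.3, 26.4).
Var = αβ/((α+β)²(α+β+1)) = 41.3·26.4/(67.7²·68.7) = 0.003463.

0.003463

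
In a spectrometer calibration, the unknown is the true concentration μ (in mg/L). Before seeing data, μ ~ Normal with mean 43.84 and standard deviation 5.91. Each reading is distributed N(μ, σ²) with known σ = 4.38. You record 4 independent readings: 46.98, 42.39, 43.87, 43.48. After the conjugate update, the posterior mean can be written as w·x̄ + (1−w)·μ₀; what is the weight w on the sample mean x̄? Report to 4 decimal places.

For Normal data with known variance σ², a Normal(μ₀, σ₀²) prior on μ is conjugate. Posterior precision = 1/σ₀² + n/σ²; posterior mean is the precision-weighted average of μ₀ and x̄.
σ₀² = 5.91² = 34.9281, σ² = 4.38² = 19.1844. Prior precision 1/σ₀² = 1/34.9281; data precision n/σ² = 4/19.1844.
w = (n/σ²)/(1/σ₀² + n/σ²) = n·σ₀²/(σ² + n·σ₀²) = 4·34.9281/(19.1844 + 4·34.9281) = 139.7124/158.8968 = 0.8793.

0.8793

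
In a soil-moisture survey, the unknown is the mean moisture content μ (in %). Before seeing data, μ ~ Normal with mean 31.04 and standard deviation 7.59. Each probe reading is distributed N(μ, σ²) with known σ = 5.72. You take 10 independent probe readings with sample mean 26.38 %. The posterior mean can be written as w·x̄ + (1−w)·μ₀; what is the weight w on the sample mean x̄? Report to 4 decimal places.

0.9463

For Normal data with known variance σ², a Normal(μ₀, σ₀²) prior on μ is conjugate. Posterior precision = 1/σ₀² + n/σ²; posterior mean is the precision-weighted average of μ₀ and x̄.
σ₀² = 7.59² = 57.6081, σ² = 5.72² = 32.7184. Prior precision 1/σ₀² = 1/57.6081; data precision n/σ² = 10/32.7184.
w = (n/σ²)/(1/σ₀² + n/σ²) = n·σ₀²/(σ² + n·σ₀²) = 10·57.6081/(32.7184 + 10·57.6081) = 576.081/608.7994 = 0.9463.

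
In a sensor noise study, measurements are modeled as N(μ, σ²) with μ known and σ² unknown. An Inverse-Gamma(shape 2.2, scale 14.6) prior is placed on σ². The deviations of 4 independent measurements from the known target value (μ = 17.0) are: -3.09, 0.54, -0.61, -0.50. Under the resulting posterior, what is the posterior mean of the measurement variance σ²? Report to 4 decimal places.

6.1972

With known mean μ and an Inverse-Gamma(α, β) prior on σ², the Normal likelihood is conjugate: posterior is Inv-Gamma(α + n/2, β + Σ(xᵢ−μ)²/2).
Σ(xᵢ−μ)² = (-3.09)² + (0.54)² + (-0.61)² + (-0.50)² = 10.4618.
Posterior: Inv-Gamma(2.2 + 4/2, 14.6 + 10.4618/2) = Inv-Gamma(4.20, 19.83090).
E[σ²|data] = β/(α−1) = 19.83090/3.20 = 6.1972.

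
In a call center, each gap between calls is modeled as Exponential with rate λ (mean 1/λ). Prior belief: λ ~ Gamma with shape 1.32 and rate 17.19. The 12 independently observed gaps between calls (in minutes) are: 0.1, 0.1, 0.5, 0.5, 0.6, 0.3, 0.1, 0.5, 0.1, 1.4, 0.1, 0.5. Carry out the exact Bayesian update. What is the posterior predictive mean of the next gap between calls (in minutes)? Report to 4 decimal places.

With a Gamma(shape α, rate β) prior on the exponential rate λ, the posterior after n observations with total T = Σxᵢ is Gamma(α+n, β+T).
Sum of observations T = 4.8 minutes; n = 12.
Posterior: Gamma(1.32+12, 17.19+4.8) = Gamma(13.32, 21.99).
The predictive distribution for the next observation is Lomax; its mean is β/(α−1) = 21.99/12.32 = 1.7849.

1.7849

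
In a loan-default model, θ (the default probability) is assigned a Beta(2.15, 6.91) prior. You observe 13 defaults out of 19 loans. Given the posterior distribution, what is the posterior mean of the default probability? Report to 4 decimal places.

The Beta prior is conjugate to a Binomial/Bernoulli likelihood; the update adds successes to α and failures to β.
Posterior: Beta(α+k, β+n−k) = Beta(2.15+13, 6.91+6) = Beta(15.15, 12.91).
Posterior mean = α/(α+β) = 15.15/28.06 = 0.5399.

0.5399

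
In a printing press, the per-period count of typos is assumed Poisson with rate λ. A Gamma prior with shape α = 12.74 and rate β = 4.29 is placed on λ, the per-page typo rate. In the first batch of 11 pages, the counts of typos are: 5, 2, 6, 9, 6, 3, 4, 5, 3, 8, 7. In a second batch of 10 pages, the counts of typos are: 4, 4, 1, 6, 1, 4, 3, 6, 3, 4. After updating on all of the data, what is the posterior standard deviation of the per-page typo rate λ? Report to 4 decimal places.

With a Gamma(shape α, rate β) prior, the Poisson likelihood is conjugate: the posterior is Gamma(α + ΣXᵢ, β + n).
Batch 1: sum of counts S = 58 over n = 11 pages.
After batch 1: Gamma(α+S, β+n) = Gamma(12.74+58, 4.29+11) = Gamma(70.74, 15.29).
Batch 2: sum of counts S = 36 over n = 10 pages.
After batch 2: Gamma(α+S, β+n) = Gamma(70.74+36, 15.29+10) = Gamma(106.74, 25.29).
SD = √α/β = √106.74/25.29 = 0.4085.

0.4085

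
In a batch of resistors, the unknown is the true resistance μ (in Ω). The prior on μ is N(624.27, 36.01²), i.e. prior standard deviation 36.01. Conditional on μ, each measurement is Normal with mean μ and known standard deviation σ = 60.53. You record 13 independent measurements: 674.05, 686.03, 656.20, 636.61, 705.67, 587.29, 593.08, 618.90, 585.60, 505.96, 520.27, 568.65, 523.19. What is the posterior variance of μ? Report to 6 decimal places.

For Normal data with known variance σ², a Normal(μ₀, σ₀²) prior on μ is conjugate. Posterior precision = 1/σ₀² + n/σ²; posterior mean is the precision-weighted average of μ₀ and x̄.
σ₀² = 36.01² = 1296.7201, σ² = 60.53² = 3663.8809; σ² + n·σ₀² = 3663.8809 + 13·1296.7201 = 20521.2422.
Posterior precision = 1/σ₀² + n/σ² = 1/1296.7201 + 13/3663.8809 = (σ² + n·σ₀²)/(σ₀²σ²) = 20521.2422/(1296.7201·3663.8809); posterior variance σₙ² = σ₀²σ²/(σ² + n·σ₀²) = 1296.7201·3663.8809/20521.2422 = 231.517564.

231.517564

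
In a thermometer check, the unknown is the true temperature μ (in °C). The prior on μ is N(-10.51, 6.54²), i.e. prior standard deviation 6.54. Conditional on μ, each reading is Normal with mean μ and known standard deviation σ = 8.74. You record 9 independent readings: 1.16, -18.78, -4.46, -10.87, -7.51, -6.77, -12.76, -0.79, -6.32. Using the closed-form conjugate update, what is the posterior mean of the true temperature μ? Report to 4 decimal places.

For Normal data with known variance σ², a Normal(μ₀, σ₀²) prior on μ is conjugate. Posterior precision = 1/σ₀² + n/σ²; posterior mean is the precision-weighted average of μ₀ and x̄.
Σxᵢ = 1.16 + (-18.78) + (-4.46) + (-10.87) + (-7.51) + (-6.77) + (-12.76) + (-0.79) + (-6.32) = -67.1, so n·x̄ = -67.1.
σ₀² = 6.54² = 42.7716, σ² = 8.74² = 76.3876; σ² + n·σ₀² = 76.3876 + 9·42.7716 = 461.332.
Posterior mean = (μ₀/σ₀² + n·x̄/σ²)/(1/σ₀² + n/σ²) = (σ²·μ₀ + σ₀²·n·x̄)/(σ² + n·σ₀²) = (76.3876·(-10.51) + 42.7716·(-67.1))/461.332 = -3672.808036/461.332 = -7.9613.

-7.9613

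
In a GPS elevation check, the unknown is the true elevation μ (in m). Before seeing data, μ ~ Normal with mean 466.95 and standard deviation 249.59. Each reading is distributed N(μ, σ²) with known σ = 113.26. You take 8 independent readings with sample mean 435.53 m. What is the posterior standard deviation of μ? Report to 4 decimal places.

39.5378

For Normal data with known variance σ², a Normal(μ₀, σ₀²) prior on μ is conjugate. Posterior precision = 1/σ₀² + n/σ²; posterior mean is the precision-weighted average of μ₀ and x̄.
σ₀² = 249.59² = 62295.1681, σ² = 113.26² = 12827.8276; σ² + n·σ₀² = 12827.8276 + 8·62295.1681 = 511189.1724.
Posterior precision = 1/σ₀² + n/σ² = 1/62295.1681 + 8/12827.8276 = (σ² + n·σ₀²)/(σ₀²σ²) = 511189.1724/(62295.1681·12827.8276); posterior variance σₙ² = σ₀²σ²/(σ² + n·σ₀²) = 62295.1681·12827.8276/511189.1724 = 1563.240616.
Posterior SD = √σₙ² = √(62295.1681·12827.8276/511189.1724) = 39.5378.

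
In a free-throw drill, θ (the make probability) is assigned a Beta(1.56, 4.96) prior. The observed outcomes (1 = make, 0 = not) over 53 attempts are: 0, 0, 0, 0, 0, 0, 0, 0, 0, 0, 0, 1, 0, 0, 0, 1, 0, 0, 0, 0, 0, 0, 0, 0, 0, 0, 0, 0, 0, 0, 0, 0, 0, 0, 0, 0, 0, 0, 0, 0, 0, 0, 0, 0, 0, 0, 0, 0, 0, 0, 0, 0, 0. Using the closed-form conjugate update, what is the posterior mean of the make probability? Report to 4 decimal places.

0.0598

The Beta prior is conjugate to a Binomial/Bernoulli likelihood; the update adds successes to α and failures to β.
Posterior: Beta(α+k, β+n−k) = Beta(1.56+2, 4.96+51) = Beta(3.56, 55.96).
Posterior mean = α/(α+β) = 3.56/59.52 = 0.0598.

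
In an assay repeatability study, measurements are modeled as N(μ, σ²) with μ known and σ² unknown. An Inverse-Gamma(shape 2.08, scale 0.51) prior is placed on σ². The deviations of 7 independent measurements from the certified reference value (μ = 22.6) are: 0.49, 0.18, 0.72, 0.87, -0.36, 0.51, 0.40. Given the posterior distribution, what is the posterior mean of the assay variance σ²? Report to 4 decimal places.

With known mean μ and an Inverse-Gamma(α, β) prior on σ², the Normal likelihood is conjugate: posterior is Inv-Gamma(α + n/2, β + Σ(xᵢ−μ)²/2).
Σ(xᵢ−μ)² = (0.49)² + (0.18)² + (0.72)² + (0.87)² + (-0.36)² + (0.51)² + (0.40)² = 2.0975.
Posterior: Inv-Gamma(2.08 + 7/2, 0.51 + 2.0975/2) = Inv-Gamma(5.58, 1.55875).
E[σ²|data] = β/(α−1) = 1.55875/4.58 = 0.3403.

0.3403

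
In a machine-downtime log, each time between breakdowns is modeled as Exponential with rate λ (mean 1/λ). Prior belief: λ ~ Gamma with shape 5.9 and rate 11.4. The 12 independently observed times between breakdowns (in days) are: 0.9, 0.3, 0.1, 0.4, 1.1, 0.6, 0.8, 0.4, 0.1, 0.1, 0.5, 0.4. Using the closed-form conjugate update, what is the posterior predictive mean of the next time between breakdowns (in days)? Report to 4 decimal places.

With a Gamma(shape α, rate β) prior on the exponential rate λ, the posterior after n observations with total T = Σxᵢ is Gamma(α+n, β+T).
Sum of observations T = 5.7 days; n = 12.
Posterior: Gamma(5.9+12, 11.4+5.7) = Gamma(17.9, 17.1).
The predictive distribution for the next observation is Lomax; its mean is β/(α−1) = 17.1/16.9 = 1.0118.

1.0118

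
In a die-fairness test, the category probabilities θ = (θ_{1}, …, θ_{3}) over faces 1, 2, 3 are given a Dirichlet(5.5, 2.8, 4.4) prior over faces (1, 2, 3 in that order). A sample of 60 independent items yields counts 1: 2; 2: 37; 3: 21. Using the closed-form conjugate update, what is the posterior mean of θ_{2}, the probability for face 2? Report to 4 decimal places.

The Dirichlet prior is conjugate to the Multinomial likelihood: each posterior αⱼ = prior αⱼ + observed count nⱼ.
Posterior concentration: (7.5, 39.8, 25.4), total = 72.7.
E[θ_{2}|data] = α_{2}/Σα = 39.8/72.7 = 0.5475.

0.5475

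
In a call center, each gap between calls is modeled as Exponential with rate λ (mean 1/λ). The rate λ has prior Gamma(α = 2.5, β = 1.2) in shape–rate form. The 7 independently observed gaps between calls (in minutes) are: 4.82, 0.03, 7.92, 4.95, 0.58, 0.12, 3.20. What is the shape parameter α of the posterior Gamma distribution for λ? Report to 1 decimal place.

With a Gamma(shape α, rate β) prior on the exponential rate λ, the posterior after n observations with total T = Σxᵢ is Gamma(α+n, β+T).
Sum of observations T = 21.62 minutes; n = 7.
Posterior: Gamma(2.5+7, 1.2+21.62) = Gamma(9.5, 22.82).
Posterior α = 9.5.

9.5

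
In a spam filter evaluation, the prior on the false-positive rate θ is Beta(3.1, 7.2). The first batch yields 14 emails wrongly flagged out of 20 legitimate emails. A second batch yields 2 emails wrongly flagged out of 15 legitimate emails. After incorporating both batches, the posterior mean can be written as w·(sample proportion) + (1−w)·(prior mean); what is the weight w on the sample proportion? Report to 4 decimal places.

0.7726

The Beta prior is conjugate to a Binomial/Bernoulli likelihood; the update adds successes to α and failures to β.
Total number of legitimate emails: n = 20 + 15 = 35.
Posterior mean = (α₀+k)/(α₀+β₀+n) = [n/(α₀+β₀+n)]·(k/n) + [(α₀+β₀)/(α₀+β₀+n)]·α₀/(α₀+β₀), so only n and the prior enter the weight.
The weight on the data is w = n/(α₀+β₀+n) = 35/(3.1+7.2+35) = 35/45.3 = 0.7726.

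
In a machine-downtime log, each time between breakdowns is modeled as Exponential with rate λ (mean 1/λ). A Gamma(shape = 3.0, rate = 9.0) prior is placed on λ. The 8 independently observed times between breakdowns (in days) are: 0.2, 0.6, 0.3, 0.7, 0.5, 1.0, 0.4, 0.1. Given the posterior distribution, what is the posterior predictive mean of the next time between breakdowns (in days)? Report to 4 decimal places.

With a Gamma(shape α, rate β) prior on the exponential rate λ, the posterior after n observations with total T = Σxᵢ is Gamma(α+n, β+T).
Sum of observations T = 3.8 days; n = 8.
Posterior: Gamma(3.0+8, 9.0+3.8) = Gamma(11.0, 12.8).
The predictive distribution for the next observation is Lomax; its mean is β/(α−1) = 12.8/10.0 = 1.2800.

1.2800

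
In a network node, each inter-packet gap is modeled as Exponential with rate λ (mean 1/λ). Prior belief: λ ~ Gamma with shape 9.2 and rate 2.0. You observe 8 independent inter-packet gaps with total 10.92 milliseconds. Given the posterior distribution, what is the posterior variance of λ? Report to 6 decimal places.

0.103039

With a Gamma(shape α, rate β) prior on the exponential rate λ, the posterior after n observations with total T = Σxᵢ is Gamma(α+n, β+T).
Posterior: Gamma(9.2+8, 2.0+10.92) = Gamma(17.2, 12.92).
Var = α/β² = 0.103039.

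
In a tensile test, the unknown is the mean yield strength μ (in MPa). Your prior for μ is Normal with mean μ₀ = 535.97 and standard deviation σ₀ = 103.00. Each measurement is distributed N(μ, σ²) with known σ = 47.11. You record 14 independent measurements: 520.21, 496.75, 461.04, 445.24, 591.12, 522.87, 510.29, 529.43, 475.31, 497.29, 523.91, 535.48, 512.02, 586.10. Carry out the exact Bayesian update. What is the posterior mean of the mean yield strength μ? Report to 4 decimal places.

515.1018

For Normal data with known variance σ², a Normal(μ₀, σ₀²) prior on μ is conjugate. Posterior precision = 1/σ₀² + n/σ²; posterior mean is the precision-weighted average of μ₀ and x̄.
Σxᵢ = 520.21 + 496.75 + 461.04 + 445.24 + 591.12 + 522.87 + 510.29 + 529.43 + 475.31 + 497.29 + 523.91 + 535.48 + 512.02 + 586.10 = 7207.06, so n·x̄ = 7207.06.
σ₀² = 103.00² = 10609, σ² = 47.11² = 2219.3521; σ² + n·σ₀² = 2219.3521 + 14·10609 = 150745.3521.
Posterior mean = (μ₀/σ₀² + n·x̄/σ²)/(1/σ₀² + n/σ²) = (σ²·μ₀ + σ₀²·n·x̄)/(σ² + n·σ₀²) = (2219.3521·535.97 + 10609·7207.06)/150745.3521 = 77649205.685037/150745.3521 = 515.1018.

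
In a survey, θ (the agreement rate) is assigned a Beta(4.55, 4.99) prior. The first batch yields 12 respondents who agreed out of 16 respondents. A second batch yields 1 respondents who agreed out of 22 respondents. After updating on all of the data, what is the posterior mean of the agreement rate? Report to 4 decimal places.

0.3692

The Beta prior is conjugate to a Binomial/Bernoulli likelihood; the update adds successes to α and failures to β.
After batch 1: Beta(4.55+12, 4.99+4) = Beta(16.55, 8.99).
After batch 2: Beta(16.55+1, 8.99+21) = Beta(17.55, 29.99).
Posterior mean = α/(α+β) = 17.55/47.54 = 0.3692.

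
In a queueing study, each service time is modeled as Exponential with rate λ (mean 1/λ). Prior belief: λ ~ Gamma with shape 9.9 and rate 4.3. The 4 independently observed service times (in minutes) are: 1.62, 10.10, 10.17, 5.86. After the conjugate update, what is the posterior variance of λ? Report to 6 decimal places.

0.013532

With a Gamma(shape α, rate β) prior on the exponential rate λ, the posterior after n observations with total T = Σxᵢ is Gamma(α+n, β+T).
Sum of observations T = 27.75 minutes; n = 4.
Posterior: Gamma(9.9+4, 4.3+27.75) = Gamma(13.9, 32.05).
Var = α/β² = 0.013532.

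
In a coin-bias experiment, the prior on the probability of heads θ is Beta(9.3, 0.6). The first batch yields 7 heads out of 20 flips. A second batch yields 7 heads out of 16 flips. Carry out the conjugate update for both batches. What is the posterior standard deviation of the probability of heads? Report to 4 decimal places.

0.0730

The Beta prior is conjugate to a Binomial/Bernoulli likelihood; the update adds successes to α and failures to β.
After batch 1: Beta(9.3+7, 0.6+13) = Beta(16.3, 13.6).
After batch 2: Beta(16.3+7, 13.6+9) = Beta(23.3, 22.6).
Var = αβ/((α+β)²(α+β+1)) = 23.3·22.6/(45.9²·46.9) = 0.00532925; SD = √0.00532925 = 0.0730.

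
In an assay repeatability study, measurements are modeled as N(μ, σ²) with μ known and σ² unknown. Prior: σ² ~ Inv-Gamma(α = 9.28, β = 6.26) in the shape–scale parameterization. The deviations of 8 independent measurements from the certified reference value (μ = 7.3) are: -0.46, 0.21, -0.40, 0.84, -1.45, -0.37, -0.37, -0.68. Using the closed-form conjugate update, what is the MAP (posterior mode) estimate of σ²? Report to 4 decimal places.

With known mean μ and an Inverse-Gamma(α, β) prior on σ², the Normal likelihood is conjugate: posterior is Inv-Gamma(α + n/2, β + Σ(xᵢ−μ)²/2).
Σ(xᵢ−μ)² = (-0.46)² + (0.21)² + (-0.40)² + (0.84)² + (-1.45)² + (-0.37)² + (-0.37)² + (-0.68)² = 3.9600.
Posterior: Inv-Gamma(9.28 + 8/2, 6.26 + 3.9600/2) = Inv-Gamma(13.28, 8.24000).
Mode = β/(α+1) = 8.24000/14.28 = 0.5770.

0.5770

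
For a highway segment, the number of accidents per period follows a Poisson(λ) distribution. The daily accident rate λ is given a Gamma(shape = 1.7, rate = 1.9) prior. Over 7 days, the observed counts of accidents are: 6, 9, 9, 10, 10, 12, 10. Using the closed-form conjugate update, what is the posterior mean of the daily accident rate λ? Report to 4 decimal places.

With a Gamma(shape α, rate β) prior, the Poisson likelihood is conjugate: the posterior is Gamma(α + ΣXᵢ, β + n).
Sum of counts S = 66 over n = 7 days.
Posterior: Gamma(α+S, β+n) = Gamma(1.7+66, 1.9+7) = Gamma(67.7, 8.9).
Posterior mean = α/β = 67.7/8.9 = 7.6067.

7.6067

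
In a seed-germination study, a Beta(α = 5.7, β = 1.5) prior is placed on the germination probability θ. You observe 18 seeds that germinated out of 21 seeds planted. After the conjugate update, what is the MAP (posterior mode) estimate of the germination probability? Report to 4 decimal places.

0.8664

The Beta prior is conjugate to a Binomial/Bernoulli likelihood; the update adds successes to α and failures to β.
Posterior: Beta(α+k, β+n−k) = Beta(5.7+18, 1.5+3) = Beta(23.7, 4.5).
Mode of Beta(a,b) for a,b>1 is (a−1)/(a+b−2) = 22.7/26.2 = 0.8664.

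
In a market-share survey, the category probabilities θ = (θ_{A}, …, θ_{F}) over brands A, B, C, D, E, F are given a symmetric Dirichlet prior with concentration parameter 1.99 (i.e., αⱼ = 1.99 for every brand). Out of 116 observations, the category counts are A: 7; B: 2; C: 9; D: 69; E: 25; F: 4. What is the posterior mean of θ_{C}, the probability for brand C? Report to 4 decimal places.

0.0859

The Dirichlet prior is conjugate to the Multinomial likelihood: each posterior αⱼ = prior αⱼ + observed count nⱼ.
Posterior concentration: (8.99, 3.99, 10.99, 70.99, 26.99, 5.99), total = 127.94.
E[θ_{C}|data] = α_{C}/Σα = 10.99/127.94 = 0.0859.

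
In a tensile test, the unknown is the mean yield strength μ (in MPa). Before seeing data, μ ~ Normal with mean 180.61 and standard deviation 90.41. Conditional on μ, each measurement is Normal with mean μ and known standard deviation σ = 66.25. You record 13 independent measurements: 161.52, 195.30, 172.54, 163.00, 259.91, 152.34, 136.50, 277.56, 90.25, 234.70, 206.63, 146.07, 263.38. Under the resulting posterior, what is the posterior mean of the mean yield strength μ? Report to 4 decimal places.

For Normal data with known variance σ², a Normal(μ₀, σ₀²) prior on μ is conjugate. Posterior precision = 1/σ₀² + n/σ²; posterior mean is the precision-weighted average of μ₀ and x̄.
Σxᵢ = 161.52 + 195.30 + 172.54 + 163.00 + 259.91 + 152.34 + 136.50 + 277.56 + 90.25 + 234.70 + 206.63 + 146.07 + 263.38 = 2459.7, so n·x̄ = 2459.7.
σ₀² = 90.41² = 8173.9681, σ² = 66.25² = 4389.0625; σ² + n·σ₀² = 4389.0625 + 13·8173.9681 = 110650.6478.
Posterior mean = (μ₀/σ₀² + n·x̄/σ²)/(1/σ₀² + n/σ²) = (σ²·μ₀ + σ₀²·n·x̄)/(σ² + n·σ₀²) = (4389.0625·180.61 + 8173.9681·2459.7)/110650.6478 = 20898217.913695/110650.6478 = 188.8667.

188.8667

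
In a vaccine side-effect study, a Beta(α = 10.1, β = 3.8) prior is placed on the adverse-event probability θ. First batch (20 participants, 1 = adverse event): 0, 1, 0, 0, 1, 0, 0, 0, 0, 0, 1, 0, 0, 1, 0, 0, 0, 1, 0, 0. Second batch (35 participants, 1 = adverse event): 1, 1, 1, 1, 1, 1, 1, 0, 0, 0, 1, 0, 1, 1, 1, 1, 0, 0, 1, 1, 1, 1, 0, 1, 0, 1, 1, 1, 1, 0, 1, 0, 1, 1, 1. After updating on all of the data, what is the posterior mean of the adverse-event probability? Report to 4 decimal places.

The Beta prior is conjugate to a Binomial/Bernoulli likelihood; the update adds successes to α and failures to β.
After batch 1: Beta(10.1+5, 3.8+15) = Beta(15.1, 18.8).
After batch 2: Beta(15.1+25, 18.8+10) = Beta(40.1, 28.8).
Posterior mean = α/(α+β) = 40.1/68.9 = 0.5820.

0.5820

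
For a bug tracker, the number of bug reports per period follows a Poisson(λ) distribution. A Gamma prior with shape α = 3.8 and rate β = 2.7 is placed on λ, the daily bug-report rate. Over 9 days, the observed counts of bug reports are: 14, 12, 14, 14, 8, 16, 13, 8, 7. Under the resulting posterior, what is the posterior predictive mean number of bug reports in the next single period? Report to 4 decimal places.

With a Gamma(shape α, rate β) prior, the Poisson likelihood is conjugate: the posterior is Gamma(α + ΣXᵢ, β + n).
Sum of counts S = 106 over n = 9 days.
Posterior: Gamma(α+S, β+n) = Gamma(3.8+106, 2.7+9) = Gamma(109.8, 11.7).
The predictive distribution for one future period is NegBinom with mean α/β = 9.3846.

9.3846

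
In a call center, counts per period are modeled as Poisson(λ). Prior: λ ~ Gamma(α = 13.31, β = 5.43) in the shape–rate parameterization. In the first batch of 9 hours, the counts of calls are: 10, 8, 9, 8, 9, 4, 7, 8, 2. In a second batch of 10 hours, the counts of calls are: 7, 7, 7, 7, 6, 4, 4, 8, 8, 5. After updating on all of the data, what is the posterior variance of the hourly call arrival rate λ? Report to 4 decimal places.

0.2368

With a Gamma(shape α, rate β) prior, the Poisson likelihood is conjugate: the posterior is Gamma(α + ΣXᵢ, β + n).
Batch 1: sum of counts S = 65 over n = 9 hours.
After batch 1: Gamma(α+S, β+n) = Gamma(13.31+65, 5.43+9) = Gamma(78.31, 14.43).
Batch 2: sum of counts S = 63 over n = 10 hours.
After batch 2: Gamma(α+S, β+n) = Gamma(78.31+63, 14.43+10) = Gamma(141.31, 24.43).
Var = α/β² = 141.31/24.43² = 0.2368.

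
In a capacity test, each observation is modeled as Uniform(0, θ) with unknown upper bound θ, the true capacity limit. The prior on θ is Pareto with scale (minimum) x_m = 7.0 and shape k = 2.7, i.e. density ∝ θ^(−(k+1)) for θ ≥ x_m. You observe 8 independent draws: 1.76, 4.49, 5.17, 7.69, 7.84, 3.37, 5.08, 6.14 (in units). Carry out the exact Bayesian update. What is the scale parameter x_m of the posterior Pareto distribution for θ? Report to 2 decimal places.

7.84

A Pareto(scale x_m, shape k) prior on the upper bound θ of Uniform(0, θ) is conjugate: posterior is Pareto(max(x_m, max xᵢ), k + n).
Sample maximum = 7.84; prior scale x_m = 7.0 → posterior scale = max = 7.84.
Posterior shape = 2.7 + 8 = 10.7.
Posterior scale x_m = 7.84.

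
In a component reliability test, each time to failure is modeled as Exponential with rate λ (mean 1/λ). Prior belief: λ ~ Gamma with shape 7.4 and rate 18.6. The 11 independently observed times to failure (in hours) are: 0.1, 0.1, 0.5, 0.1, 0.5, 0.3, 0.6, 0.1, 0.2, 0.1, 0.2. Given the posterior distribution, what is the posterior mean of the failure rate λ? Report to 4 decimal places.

With a Gamma(shape α, rate β) prior on the exponential rate λ, the posterior after n observations with total T = Σxᵢ is Gamma(α+n, β+T).
Sum of observations T = 2.8 hours; n = 11.
Posterior: Gamma(7.4+11, 18.6+2.8) = Gamma(18.4, 21.4).
Posterior mean of λ = α/β = 18.4/21.4 = 0.8598.

0.8598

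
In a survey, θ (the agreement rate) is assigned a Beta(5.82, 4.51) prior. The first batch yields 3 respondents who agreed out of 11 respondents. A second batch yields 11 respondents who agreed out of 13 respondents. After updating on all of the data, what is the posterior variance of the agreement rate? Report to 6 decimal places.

0.006907

The Beta prior is conjugate to a Binomial/Bernoulli likelihood; the update adds successes to α and failures to β.
After batch 1: Beta(5.82+3, 4.51+8) = Beta(8.82, 12.51).
After batch 2: Beta(8.82+11, 12.51+2) = Beta(19.82, 14.51).
Var = αβ/((α+β)²(α+β+1)) = 19.82·14.51/(34.33²·35.33) = 0.006907.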